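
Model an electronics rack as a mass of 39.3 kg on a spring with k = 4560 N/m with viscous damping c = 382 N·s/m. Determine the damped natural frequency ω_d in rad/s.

ω_n = √(k/m) = √(4560/39.3) = 10.77 rad/s.
Critical damping c_c = 2√(k·m) = 2√(4560 × 39.3) = 846.7 N·s/m, so ζ = c/c_c = 382/846.7 = 0.4512.
ω_d = ω_n√(1 − ζ²) = 10.77 × √(1 − 0.204) = 9.613 rad/s.

9.61 rad/s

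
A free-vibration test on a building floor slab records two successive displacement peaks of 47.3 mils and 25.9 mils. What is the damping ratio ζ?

Logarithmic decrement δ = (1/n)·ln(x₀/x_n) = (1/1)·ln(47.3/25.9) = (1/1)·ln(1.826) = 0.6023.
ζ = δ/√(4π² + δ²) = 0.6023/√(39.48 + 0.363) = 0.6023/6.312 = 0.09542.

0.0954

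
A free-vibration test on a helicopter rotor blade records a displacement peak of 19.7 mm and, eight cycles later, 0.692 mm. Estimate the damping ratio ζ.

0.0665

Logarithmic decrement δ = (1/n)·ln(x₀/x_n) = (1/8)·ln(19.7/0.692) = (1/8)·ln(28.47) = 0.4186.
ζ = δ/√(4π² + δ²) = 0.4186/√(39.48 + 0.175) = 0.4186/6.297 = 0.06647.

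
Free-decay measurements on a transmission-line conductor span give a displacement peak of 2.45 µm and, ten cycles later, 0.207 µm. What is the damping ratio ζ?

Logarithmic decrement δ = (1/n)·ln(x₀/x_n) = (1/10)·ln(2.45/0.207) = (1/10)·ln(11.84) = 0.2471.
ζ = δ/√(4π² + δ²) = 0.2471/√(39.48 + 0.0611) = 0.2471/6.288 = 0.03930.

0.0393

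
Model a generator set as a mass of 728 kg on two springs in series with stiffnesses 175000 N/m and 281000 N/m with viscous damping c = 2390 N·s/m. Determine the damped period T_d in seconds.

Series springs: 1/k_eq = 1/175000 + 1/281000 = 9.273×10^-6, so k_eq = 107800 N/m.
ω_n = √(k_eq/m) = √(107800/728) = 12.17 rad/s.
Critical damping c_c = 2√(k_eq·m) = 2√(107800 × 728) = 17720 N·s/m, so ζ = c/c_c = 2390/17720 = 0.1349.
ω_d = ω_n√(1 − ζ²) = 12.17 × √(1 − 0.0182) = 12.06 rad/s.
T_d = 2π/ω_d = 0.5210 s.

0.521 s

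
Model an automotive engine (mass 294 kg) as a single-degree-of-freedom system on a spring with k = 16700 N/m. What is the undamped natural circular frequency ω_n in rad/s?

7.54 rad/s

ω_n = √(k/m) = √(16700/294) = √56.80 = 7.537 rad/s.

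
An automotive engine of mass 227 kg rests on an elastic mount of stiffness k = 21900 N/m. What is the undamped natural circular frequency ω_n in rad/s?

ω_n = √(k/m) = √(21900/227) = √96.48 = 9.822 rad/s.

9.82 rad/s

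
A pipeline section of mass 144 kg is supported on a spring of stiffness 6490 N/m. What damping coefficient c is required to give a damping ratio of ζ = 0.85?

c_c = 2√(k·m) = 2√(6490 × 144) = 1933 N·s/m.
c = ζ·c_c = 0.85 × 1933 = 1643 N·s/m.

1640 N·s/m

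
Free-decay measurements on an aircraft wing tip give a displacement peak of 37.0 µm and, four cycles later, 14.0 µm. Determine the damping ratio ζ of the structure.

0.0386

Logarithmic decrement δ = (1/n)·ln(x₀/x_n) = (1/4)·ln(37.0/14.0) = (1/4)·ln(2.643) = 0.2430.
ζ = δ/√(4π² + δ²) = 0.2430/√(39.48 + 0.0590) = 0.2430/6.288 = 0.03864.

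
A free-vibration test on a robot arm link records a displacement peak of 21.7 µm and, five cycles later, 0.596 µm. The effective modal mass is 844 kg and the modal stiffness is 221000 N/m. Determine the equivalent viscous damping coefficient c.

3110 N·s/m

Logarithmic decrement δ = (1/n)·ln(x₀/x_n) = (1/5)·ln(21.7/0.596) = (1/5)·ln(36.41) = 0.7190.
ζ = δ/√(4π² + δ²) = 0.7190/√(39.48 + 0.517) = 0.7190/6.324 = 0.1137.
c = ζ · 2√(km) = 0.1137 × 2√(221000 × 844) = 0.1137 × 27310 = 3105 N·s/m.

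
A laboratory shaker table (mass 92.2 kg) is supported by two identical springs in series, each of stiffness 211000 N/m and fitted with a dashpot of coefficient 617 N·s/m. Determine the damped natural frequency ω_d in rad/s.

33.7 rad/s

Series springs: 1/k_eq = 2/211000, so k_eq = 211000/2 = 105500 N/m.
ω_n = √(k_eq/m) = √(105500/92.2) = 33.83 rad/s.
Critical damping c_c = 2√(k_eq·m) = 2√(105500 × 92.2) = 6238 N·s/m, so ζ = c/c_c = 617/6238 = 0.09892.
ω_d = ω_n√(1 − ζ²) = 33.83 × √(1 − 0.00978) = 33.66 rad/s.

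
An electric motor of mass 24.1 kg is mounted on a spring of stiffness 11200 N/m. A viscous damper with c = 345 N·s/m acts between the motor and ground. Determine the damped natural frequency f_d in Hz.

3.24 Hz

ω_n = √(k/m) = √(11200/24.1) = 21.56 rad/s.
Critical damping c_c = 2√(k·m) = 2√(11200 × 24.1) = 1039 N·s/m, so ζ = c/c_c = 345/1039 = 0.3320.
ω_d = ω_n√(1 − ζ²) = 21.56 × √(1 − 0.110) = 20.33 rad/s.
f_d = ω_d/(2π) = 3.236 Hz.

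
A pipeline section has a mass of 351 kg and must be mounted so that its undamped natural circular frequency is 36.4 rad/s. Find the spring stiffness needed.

k = m·ω_n² = 351 × 36.40² = 351 × 1325 = 465100 N/m.

465000 N/m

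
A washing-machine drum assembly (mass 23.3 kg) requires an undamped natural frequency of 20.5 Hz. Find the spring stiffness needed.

387000 N/m

ω_n = 2πf_n = 2π × 20.5 = 128.8 rad/s.
k = m·ω_n² = 23.3 × 128.8² = 23.3 × 16590 = 386600 N/m.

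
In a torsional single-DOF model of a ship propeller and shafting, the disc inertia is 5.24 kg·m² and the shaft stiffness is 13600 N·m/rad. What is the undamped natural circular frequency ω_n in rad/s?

50.9 rad/s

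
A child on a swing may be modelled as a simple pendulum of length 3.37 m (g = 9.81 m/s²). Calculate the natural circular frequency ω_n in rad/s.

1.71 rad/s

For a simple pendulum ω_n = √(g/L) = √(9.81/3.37) = √2.911 = 1.706 rad/s.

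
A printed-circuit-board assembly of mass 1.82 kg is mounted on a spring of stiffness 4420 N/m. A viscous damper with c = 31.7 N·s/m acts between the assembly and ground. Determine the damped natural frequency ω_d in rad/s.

48.5 rad/s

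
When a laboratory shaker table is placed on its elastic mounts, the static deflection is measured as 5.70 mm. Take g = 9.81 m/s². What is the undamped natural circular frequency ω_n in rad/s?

ω_n = √(g/δ_st) = √(9.81/0.00570) = √1721 = 41.49 rad/s.

41.5 rad/s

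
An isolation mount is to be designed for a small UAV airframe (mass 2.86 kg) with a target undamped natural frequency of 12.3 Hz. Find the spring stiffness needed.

ω_n = 2πf_n = 2π × 12.3 = 77.28 rad/s.
k = m·ω_n² = 2.86 × 77.28² = 2.86 × 5973 = 17080 N/m.

17100 N/m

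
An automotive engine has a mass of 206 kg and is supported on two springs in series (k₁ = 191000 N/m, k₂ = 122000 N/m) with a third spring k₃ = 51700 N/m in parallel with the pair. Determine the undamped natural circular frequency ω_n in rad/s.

Series pair: k_s = k₁k₂/(k₁+k₂) = (191000)(122000)/(191000 + 122000) = 74450 N/m. In parallel with k₃: k_eq = 74450 + 51700 = 126100 N/m.
ω_n = √(k_eq/m) = √(126100/206) = √612.4 = 24.75 rad/s.

24.7 rad/s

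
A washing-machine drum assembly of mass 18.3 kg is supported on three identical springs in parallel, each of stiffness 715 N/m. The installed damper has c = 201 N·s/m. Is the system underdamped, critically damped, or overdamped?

underdamped

Parallel springs add: k_eq = 3 × 715 = 2145 N/m.
c_c = 2√(k_eq·m) = 396.2 N·s/m; ζ = c/c_c = 201/396.2 = 0.507.
Since ζ < 1 the system is underdamped.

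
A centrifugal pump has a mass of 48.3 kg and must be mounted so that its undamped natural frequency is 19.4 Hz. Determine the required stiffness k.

ω_n = 2πf_n = 2π × 19.4 = 121.9 rad/s.
k = m·ω_n² = 48.3 × 121.9² = 48.3 × 14860 = 717600 N/m.

718000 N/m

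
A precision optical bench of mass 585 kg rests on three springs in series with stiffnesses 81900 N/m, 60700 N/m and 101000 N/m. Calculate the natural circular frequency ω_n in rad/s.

6.66 rad/s

Series springs: 1/k_eq = 1/81900 + 1/60700 + 1/101000 = 3.859×10^-5, so k_eq = 25920 N/m.
ω_n = √(k_eq/m) = √(25920/585) = √44.30 = 6.656 rad/s.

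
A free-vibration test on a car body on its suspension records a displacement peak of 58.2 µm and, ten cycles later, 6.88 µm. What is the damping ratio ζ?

Logarithmic decrement δ = (1/n)·ln(x₀/x_n) = (1/10)·ln(58.2/6.88) = (1/10)·ln(8.459) = 0.2135.
ζ = δ/√(4π² + δ²) = 0.2135/√(39.48 + 0.0456) = 0.2135/6.287 = 0.03396.

0.0340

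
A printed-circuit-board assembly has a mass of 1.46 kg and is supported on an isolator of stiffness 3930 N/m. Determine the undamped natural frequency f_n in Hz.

8.26 Hz

ω_n = √(k/m) = √(3930/1.46) = √2692 = 51.88 rad/s.
f_n = ω_n/(2π) = 51.88/6.283 = 8.257 Hz.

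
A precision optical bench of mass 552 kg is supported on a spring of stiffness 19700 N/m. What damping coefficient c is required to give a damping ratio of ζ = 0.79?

5210 N·s/m

c_c = 2√(k·m) = 2√(19700 × 552) = 6595 N·s/m.
c = ζ·c_c = 0.79 × 6595 = 5210 N·s/m.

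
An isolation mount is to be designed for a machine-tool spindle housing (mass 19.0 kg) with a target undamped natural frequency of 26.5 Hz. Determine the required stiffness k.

ω_n = 2πf_n = 2π × 26.5 = 166.5 rad/s.
k = m·ω_n² = 19.0 × 166.5² = 19.0 × 27720 = 526800 N/m.

527000 N/m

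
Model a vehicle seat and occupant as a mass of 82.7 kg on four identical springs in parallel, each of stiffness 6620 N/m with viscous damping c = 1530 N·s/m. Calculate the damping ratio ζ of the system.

0.517

Parallel springs add: k_eq = 4 × 6620 = 26480 N/m.
ω_n = √(k_eq/m) = √(26480/82.7) = 17.89 rad/s.
Critical damping c_c = 2√(k_eq·m) = 2√(26480 × 82.7) = 2960 N·s/m, so ζ = c/c_c = 1530/2960 = 0.5170.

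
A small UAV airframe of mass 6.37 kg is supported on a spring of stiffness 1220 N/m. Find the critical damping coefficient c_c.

c_c = 2√(k·m) = 2√(1220 × 6.37) = 2 × 88.16 = 176.3 N·s/m.

176 N·s/m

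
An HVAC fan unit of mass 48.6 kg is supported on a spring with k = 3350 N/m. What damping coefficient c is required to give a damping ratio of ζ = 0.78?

c_c = 2√(k·m) = 2√(3350 × 48.6) = 807.0 N·s/m.
c = ζ·c_c = 0.78 × 807.0 = 629.5 N·s/m.

629 N·s/m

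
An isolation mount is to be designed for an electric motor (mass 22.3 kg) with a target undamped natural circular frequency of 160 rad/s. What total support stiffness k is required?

571000 N/m

k = m·ω_n² = 22.3 × 160.0² = 22.3 × 25600 = 570900 N/m.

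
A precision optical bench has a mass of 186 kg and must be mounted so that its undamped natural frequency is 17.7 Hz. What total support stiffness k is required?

2300000 N/m

ω_n = 2πf_n = 2π × 17.7 = 111.2 rad/s.
k = m·ω_n² = 186 × 111.2² = 186 × 12370 = 2300000 N/m.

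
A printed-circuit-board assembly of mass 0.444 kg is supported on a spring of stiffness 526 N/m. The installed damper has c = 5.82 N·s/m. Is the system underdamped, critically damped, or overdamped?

c_c = 2√(k·m) = 30.56 N·s/m; ζ = c/c_c = 5.82/30.56 = 0.190.
Since ζ < 1 the system is underdamped.

underdamped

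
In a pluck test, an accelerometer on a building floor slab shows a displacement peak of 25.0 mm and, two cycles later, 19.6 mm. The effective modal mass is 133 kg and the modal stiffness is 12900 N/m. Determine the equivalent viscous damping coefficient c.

Logarithmic decrement δ = (1/n)·ln(x₀/x_n) = (1/2)·ln(25.0/19.6) = (1/2)·ln(1.276) = 0.1217.
ζ = δ/√(4π² + δ²) = 0.1217/√(39.48 + 0.0148) = 0.1217/6.284 = 0.01936.
c = ζ · 2√(km) = 0.01936 × 2√(12900 × 133) = 0.01936 × 2620 = 50.72 N·s/m.

50.7 N·s/m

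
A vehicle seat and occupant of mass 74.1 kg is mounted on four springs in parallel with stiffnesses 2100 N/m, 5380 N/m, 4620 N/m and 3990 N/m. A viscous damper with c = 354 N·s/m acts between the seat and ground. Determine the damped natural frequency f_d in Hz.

Parallel springs add: k_eq = 2100 + 5380 + 4620 + 3990 = 16090 N/m.
ω_n = √(k_eq/m) = √(16090/74.1) = 14.74 rad/s.
Critical damping c_c = 2√(k_eq·m) = 2√(16090 × 74.1) = 2184 N·s/m, so ζ = c/c_c = 354/2184 = 0.1621.
ω_d = ω_n√(1 − ζ²) = 14.74 × √(1 − 0.0263) = 14.54 rad/s.
f_d = ω_d/(2π) = 2.314 Hz.

2.31 Hz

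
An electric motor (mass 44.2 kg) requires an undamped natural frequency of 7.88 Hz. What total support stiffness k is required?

108000 N/m

ω_n = 2πf_n = 2π × 7.88 = 49.51 rad/s.
k = m·ω_n² = 44.2 × 49.51² = 44.2 × 2451 = 108400 N/m.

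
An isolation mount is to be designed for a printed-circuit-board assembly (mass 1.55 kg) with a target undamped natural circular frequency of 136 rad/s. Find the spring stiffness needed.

k = m·ω_n² = 1.55 × 136.0² = 1.55 × 18500 = 28670 N/m.

28700 N/m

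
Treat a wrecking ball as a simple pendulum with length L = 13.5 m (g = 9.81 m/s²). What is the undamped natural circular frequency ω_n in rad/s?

For a simple pendulum ω_n = √(g/L) = √(9.81/13.5) = √0.7267 = 0.8524 rad/s.

0.852 rad/s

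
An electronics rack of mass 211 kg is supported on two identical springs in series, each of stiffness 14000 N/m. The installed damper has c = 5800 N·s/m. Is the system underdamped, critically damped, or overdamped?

Series springs: 1/k_eq = 2/14000, so k_eq = 14000/2 = 7000 N/m.
c_c = 2√(k_eq·m) = 2431 N·s/m; ζ = c/c_c = 5800/2431 = 2.39.
Since ζ > 1 the system is overdamped.

overdamped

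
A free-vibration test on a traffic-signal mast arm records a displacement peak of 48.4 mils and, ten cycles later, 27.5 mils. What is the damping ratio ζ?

0.00900

Logarithmic decrement δ = (1/n)·ln(x₀/x_n) = (1/10)·ln(48.4/27.5) = (1/10)·ln(1.760) = 0.05653.
ζ = δ/√(4π² + δ²) = 0.05653/√(39.48 + 0.00320) = 0.05653/6.283 = 0.008997.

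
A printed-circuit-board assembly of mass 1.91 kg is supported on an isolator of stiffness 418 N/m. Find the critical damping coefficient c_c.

56.5 N·s/m

c_c = 2√(k·m) = 2√(418.0 × 1.91) = 2 × 28.26 = 56.51 N·s/m.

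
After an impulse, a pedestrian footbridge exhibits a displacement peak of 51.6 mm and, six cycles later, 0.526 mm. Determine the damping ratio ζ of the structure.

Logarithmic decrement δ = (1/n)·ln(x₀/x_n) = (1/6)·ln(51.6/0.526) = (1/6)·ln(98.10) = 0.7643.
ζ = δ/√(4π² + δ²) = 0.7643/√(39.48 + 0.584) = 0.7643/6.330 = 0.1208.

0.121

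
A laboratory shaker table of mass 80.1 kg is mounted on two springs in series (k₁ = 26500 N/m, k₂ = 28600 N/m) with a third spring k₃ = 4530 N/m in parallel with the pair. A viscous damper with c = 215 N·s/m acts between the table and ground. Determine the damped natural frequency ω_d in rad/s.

15.0 rad/s

Series pair: k_s = k₁k₂/(k₁+k₂) = (26500)(28600)/(26500 + 28600) = 13750 N/m. In parallel with k₃: k_eq = 13750 + 4530 = 18280 N/m.
ω_n = √(k_eq/m) = √(18280/80.1) = 15.11 rad/s.
Critical damping c_c = 2√(k_eq·m) = 2√(18280 × 80.1) = 2420 N·s/m, so ζ = c/c_c = 215/2420 = 0.08883.
ω_d = ω_n√(1 − ζ²) = 15.11 × √(1 − 0.00789) = 15.05 rad/s.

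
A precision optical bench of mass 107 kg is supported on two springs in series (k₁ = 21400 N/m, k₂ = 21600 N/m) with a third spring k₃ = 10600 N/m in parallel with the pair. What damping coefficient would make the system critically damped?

Series pair: k_s = k₁k₂/(k₁+k₂) = (21400)(21600)/(21400 + 21600) = 10750 N/m. In parallel with k₃: k_eq = 10750 + 10600 = 21350 N/m.
c_c = 2√(k_eq·m) = 2√(21350 × 107) = 2 × 1511 = 3023 N·s/m.

3020 N·s/m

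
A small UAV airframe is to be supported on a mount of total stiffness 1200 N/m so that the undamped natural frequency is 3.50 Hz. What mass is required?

ω_n = 2πf_n = 2π × 3.50 = 21.99 rad/s.
m = k/ω_n² = 1200/21.99² = 1200/483.6 = 2.481 kg.

2.48 kg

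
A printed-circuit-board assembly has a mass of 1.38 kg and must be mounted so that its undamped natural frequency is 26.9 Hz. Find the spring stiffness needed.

39400 N/m

ω_n = 2πf_n = 2π × 26.9 = 169.0 rad/s.
k = m·ω_n² = 1.38 × 169.0² = 1.38 × 28570 = 39420 N/m.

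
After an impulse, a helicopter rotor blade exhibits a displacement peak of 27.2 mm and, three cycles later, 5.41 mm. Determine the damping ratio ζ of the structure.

Logarithmic decrement δ = (1/n)·ln(x₀/x_n) = (1/3)·ln(27.2/5.41) = (1/3)·ln(5.028) = 0.5383.
ζ = δ/√(4π² + δ²) = 0.5383/√(39.48 + 0.290) = 0.5383/6.306 = 0.08536.

0.0854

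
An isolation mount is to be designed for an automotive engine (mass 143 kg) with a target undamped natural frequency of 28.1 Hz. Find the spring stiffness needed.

ω_n = 2πf_n = 2π × 28.1 = 176.6 rad/s.
k = m·ω_n² = 143 × 176.6² = 143 × 31170 = 4458000 N/m.

4460000 N/m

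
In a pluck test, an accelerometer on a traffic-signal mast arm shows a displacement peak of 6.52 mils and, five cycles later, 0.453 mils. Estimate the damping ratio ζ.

0.0846

Logarithmic decrement δ = (1/n)·ln(x₀/x_n) = (1/5)·ln(6.52/0.453) = (1/5)·ln(14.39) = 0.5333.
ζ = δ/√(4π² + δ²) = 0.5333/√(39.48 + 0.284) = 0.5333/6.306 = 0.08458.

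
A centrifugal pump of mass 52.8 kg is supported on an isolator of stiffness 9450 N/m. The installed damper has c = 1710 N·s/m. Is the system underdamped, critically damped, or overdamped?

overdamped

c_c = 2√(k·m) = 1413 N·s/m; ζ = c/c_c = 1710/1413 = 1.21.
Since ζ > 1 the system is overdamped.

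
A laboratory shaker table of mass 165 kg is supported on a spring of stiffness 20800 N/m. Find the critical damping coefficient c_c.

3710 N·s/m

c_c = 2√(k·m) = 2√(20800 × 165) = 2 × 1853 = 3705 N·s/m.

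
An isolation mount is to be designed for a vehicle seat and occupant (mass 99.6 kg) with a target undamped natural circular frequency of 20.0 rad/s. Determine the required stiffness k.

39800 N/m

k = m·ω_n² = 99.6 × 20.00² = 99.6 × 400.0 = 39840 N/m.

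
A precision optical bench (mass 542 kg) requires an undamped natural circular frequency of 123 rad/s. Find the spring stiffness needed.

k = m·ω_n² = 542 × 123.0² = 542 × 15130 = 8200000 N/m.

8200000 N/m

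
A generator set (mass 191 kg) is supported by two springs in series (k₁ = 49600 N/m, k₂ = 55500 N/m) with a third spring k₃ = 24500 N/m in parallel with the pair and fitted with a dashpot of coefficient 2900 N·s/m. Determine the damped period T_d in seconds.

Series pair: k_s = k₁k₂/(k₁+k₂) = (49600)(55500)/(49600 + 55500) = 26190 N/m. In parallel with k₃: k_eq = 26190 + 24500 = 50690 N/m.
ω_n = √(k_eq/m) = √(50690/191) = 16.29 rad/s.
Critical damping c_c = 2√(k_eq·m) = 2√(50690 × 191) = 6223 N·s/m, so ζ = c/c_c = 2900/6223 = 0.4660.
ω_d = ω_n√(1 − ζ²) = 16.29 × √(1 − 0.217) = 14.41 rad/s.
T_d = 2π/ω_d = 0.4359 s.

0.436 s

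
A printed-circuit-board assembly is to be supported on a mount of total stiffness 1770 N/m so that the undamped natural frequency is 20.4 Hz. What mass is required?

ω_n = 2πf_n = 2π × 20.4 = 128.2 rad/s.
m = k/ω_n² = 1770/128.2² = 1770/16430 = 0.1077 kg.

0.108 kg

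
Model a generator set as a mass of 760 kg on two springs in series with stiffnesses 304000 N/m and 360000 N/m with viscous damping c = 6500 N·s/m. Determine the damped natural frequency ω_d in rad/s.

14.1 rad/s

Series springs: 1/k_eq = 1/304000 + 1/360000 = 6.067×10^-6, so k_eq = 164800 N/m.
ω_n = √(k_eq/m) = √(164800/760) = 14.73 rad/s.
Critical damping c_c = 2√(k_eq·m) = 2√(164800 × 760) = 22380 N·s/m, so ζ = c/c_c = 6500/22380 = 0.2904.
ω_d = ω_n√(1 − ζ²) = 14.73 × √(1 − 0.0843) = 14.09 rad/s.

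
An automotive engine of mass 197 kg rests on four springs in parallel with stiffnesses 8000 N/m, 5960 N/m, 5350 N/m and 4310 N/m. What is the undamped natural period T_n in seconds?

Parallel springs add: k_eq = 8000 + 5960 + 5350 + 4310 = 23620 N/m.
ω_n = √(k_eq/m) = √(23620/197) = √119.9 = 10.95 rad/s.
T_n = 2π/ω_n = 6.283/10.95 = 0.5738 s.

0.574 s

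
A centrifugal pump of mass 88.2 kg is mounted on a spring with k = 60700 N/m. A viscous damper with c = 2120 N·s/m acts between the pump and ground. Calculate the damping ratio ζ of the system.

ω_n = √(k/m) = √(60700/88.2) = 26.23 rad/s.
Critical damping c_c = 2√(k·m) = 2√(60700 × 88.2) = 4628 N·s/m, so ζ = c/c_c = 2120/4628 = 0.4581.

0.458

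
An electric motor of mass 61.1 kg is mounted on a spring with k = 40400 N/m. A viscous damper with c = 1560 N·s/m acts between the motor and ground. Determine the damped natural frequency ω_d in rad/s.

ω_n = √(k/m) = √(40400/61.1) = 25.71 rad/s.
Critical damping c_c = 2√(k·m) = 2√(40400 × 61.1) = 3142 N·s/m, so ζ = c/c_c = 1560/3142 = 0.4965.
ω_d = ω_n√(1 − ζ²) = 25.71 × √(1 − 0.246) = 22.32 rad/s.

22.3 rad/s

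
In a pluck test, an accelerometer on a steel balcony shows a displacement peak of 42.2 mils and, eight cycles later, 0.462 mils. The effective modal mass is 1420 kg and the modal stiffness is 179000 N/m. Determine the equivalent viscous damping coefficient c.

Logarithmic decrement δ = (1/n)·ln(x₀/x_n) = (1/8)·ln(42.2/0.462) = (1/8)·ln(91.34) = 0.5643.
ζ = δ/√(4π² + δ²) = 0.5643/√(39.48 + 0.318) = 0.5643/6.308 = 0.08946.
c = ζ · 2√(km) = 0.08946 × 2√(179000 × 1420) = 0.08946 × 31890 = 2852 N·s/m.

2850 N·s/m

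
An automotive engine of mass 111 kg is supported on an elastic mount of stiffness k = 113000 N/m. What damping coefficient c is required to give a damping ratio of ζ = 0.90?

c_c = 2√(k·m) = 2√(113000 × 111) = 7083 N·s/m.
c = ζ·c_c = 0.90 × 7083 = 6375 N·s/m.

6370 N·s/m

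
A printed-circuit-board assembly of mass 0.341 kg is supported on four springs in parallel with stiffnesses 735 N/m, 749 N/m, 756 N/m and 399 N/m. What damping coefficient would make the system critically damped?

Parallel springs add: k_eq = 735 + 749 + 756 + 399 = 2639 N/m.
c_c = 2√(k_eq·m) = 2√(2639 × 0.341) = 2 × 30.00 = 60.00 N·s/m.

60.0 N·s/m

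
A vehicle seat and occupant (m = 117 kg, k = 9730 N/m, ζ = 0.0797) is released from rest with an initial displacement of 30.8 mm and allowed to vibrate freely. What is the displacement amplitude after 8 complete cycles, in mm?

0.554 mm

Logarithmic decrement δ = 2πζ/√(1 − ζ²) = 2π × 0.07970/√(1 − 0.00635) = 0.5024.
After n cycles, x_n/x₀ = e^(−nδ), so x_8 = 30.8 × e^(−8 × 0.5024) = 30.8 × 0.01797 = 0.5535 mm.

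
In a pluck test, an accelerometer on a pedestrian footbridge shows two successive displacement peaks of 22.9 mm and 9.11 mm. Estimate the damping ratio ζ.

Logarithmic decrement δ = (1/n)·ln(x₀/x_n) = (1/1)·ln(22.9/9.11) = (1/1)·ln(2.514) = 0.9218.
ζ = δ/√(4π² + δ²) = 0.9218/√(39.48 + 0.850) = 0.9218/6.350 = 0.1451.

0.145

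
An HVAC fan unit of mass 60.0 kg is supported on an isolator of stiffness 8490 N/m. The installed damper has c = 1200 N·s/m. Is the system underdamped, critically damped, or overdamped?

c_c = 2√(k·m) = 1427 N·s/m; ζ = c/c_c = 1200/1427 = 0.841.
Since ζ < 1 the system is underdamped.

underdamped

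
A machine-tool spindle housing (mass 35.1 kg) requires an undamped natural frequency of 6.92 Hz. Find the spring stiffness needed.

ω_n = 2πf_n = 2π × 6.92 = 43.48 rad/s.
k = m·ω_n² = 35.1 × 43.48² = 35.1 × 1890 = 66360 N/m.

66400 N/m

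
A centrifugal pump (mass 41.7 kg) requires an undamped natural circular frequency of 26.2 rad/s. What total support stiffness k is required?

28600 N/m

k = m·ω_n² = 41.7 × 26.20² = 41.7 × 686.4 = 28620 N/m.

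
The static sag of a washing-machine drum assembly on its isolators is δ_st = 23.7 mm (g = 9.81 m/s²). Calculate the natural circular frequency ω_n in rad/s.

ω_n = √(g/δ_st) = √(9.81/0.0237) = √413.9 = 20.35 rad/s.

20.3 rad/s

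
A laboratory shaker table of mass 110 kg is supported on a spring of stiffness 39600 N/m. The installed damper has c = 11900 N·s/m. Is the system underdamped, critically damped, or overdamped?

overdamped

c_c = 2√(k·m) = 4174 N·s/m; ζ = c/c_c = 11900/4174 = 2.85.
Since ζ > 1 the system is overdamped.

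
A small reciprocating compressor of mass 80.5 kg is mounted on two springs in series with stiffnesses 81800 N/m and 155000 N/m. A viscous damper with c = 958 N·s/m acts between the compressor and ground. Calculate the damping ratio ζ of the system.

0.231

Series springs: 1/k_eq = 1/81800 + 1/155000 = 1.868×10^-5, so k_eq = 53540 N/m.
ω_n = √(k_eq/m) = √(53540/80.5) = 25.79 rad/s.
Critical damping c_c = 2√(k_eq·m) = 2√(53540 × 80.5) = 4152 N·s/m, so ζ = c/c_c = 958/4152 = 0.2307.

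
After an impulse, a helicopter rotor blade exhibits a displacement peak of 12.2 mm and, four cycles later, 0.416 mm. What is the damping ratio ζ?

Logarithmic decrement δ = (1/n)·ln(x₀/x_n) = (1/4)·ln(12.2/0.416) = (1/4)·ln(29.33) = 0.8446.
ζ = δ/√(4π² + δ²) = 0.8446/√(39.48 + 0.713) = 0.8446/6.340 = 0.1332.

0.133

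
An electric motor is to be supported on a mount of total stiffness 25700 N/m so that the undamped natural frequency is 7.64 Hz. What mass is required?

11.2 kg

ω_n = 2πf_n = 2π × 7.64 = 48.00 rad/s.
m = k/ω_n² = 25700/48.00² = 25700/2304 = 11.15 kg.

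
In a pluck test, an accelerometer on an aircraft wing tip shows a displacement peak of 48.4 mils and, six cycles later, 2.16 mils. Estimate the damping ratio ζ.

Logarithmic decrement δ = (1/n)·ln(x₀/x_n) = (1/6)·ln(48.4/2.16) = (1/6)·ln(22.41) = 0.5182.
ζ = δ/√(4π² + δ²) = 0.5182/√(39.48 + 0.269) = 0.5182/6.305 = 0.08220.

0.0822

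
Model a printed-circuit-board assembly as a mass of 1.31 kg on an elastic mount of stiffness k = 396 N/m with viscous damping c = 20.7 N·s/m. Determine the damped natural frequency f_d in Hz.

2.46 Hz

ω_n = √(k/m) = √(396.0/1.31) = 17.39 rad/s.
Critical damping c_c = 2√(k·m) = 2√(396.0 × 1.31) = 45.55 N·s/m, so ζ = c/c_c = 20.7/45.55 = 0.4544.
ω_d = ω_n√(1 − ζ²) = 17.39 × √(1 − 0.206) = 15.49 rad/s.
f_d = ω_d/(2π) = 2.465 Hz.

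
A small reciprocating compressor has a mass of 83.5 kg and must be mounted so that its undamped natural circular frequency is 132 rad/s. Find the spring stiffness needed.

1450000 N/m

k = m·ω_n² = 83.5 × 132.0² = 83.5 × 17420 = 1455000 N/m.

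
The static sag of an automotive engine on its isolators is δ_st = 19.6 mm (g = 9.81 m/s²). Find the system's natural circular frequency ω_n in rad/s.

ω_n = √(g/δ_st) = √(9.81/0.0196) = √500.5 = 22.37 rad/s.

22.4 rad/s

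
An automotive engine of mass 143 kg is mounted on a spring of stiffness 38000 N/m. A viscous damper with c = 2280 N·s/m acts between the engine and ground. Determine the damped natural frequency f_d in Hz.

ω_n = √(k/m) = √(38000/143) = 16.30 rad/s.
Critical damping c_c = 2√(k·m) = 2√(38000 × 143) = 4662 N·s/m, so ζ = c/c_c = 2280/4662 = 0.4890.
ω_d = ω_n√(1 − ζ²) = 16.30 × √(1 − 0.239) = 14.22 rad/s.
f_d = ω_d/(2π) = 2.263 Hz.

2.26 Hz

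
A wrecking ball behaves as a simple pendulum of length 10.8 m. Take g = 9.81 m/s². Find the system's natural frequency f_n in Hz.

0.152 Hz

For a simple pendulum ω_n = √(g/L) = √(9.81/10.8) = √0.9083 = 0.9531 rad/s.
f_n = ω_n/(2π) = 0.9531/6.283 = 0.1517 Hz.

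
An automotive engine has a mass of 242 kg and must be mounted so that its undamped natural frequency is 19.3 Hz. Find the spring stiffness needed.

3560000 N/m

ω_n = 2πf_n = 2π × 19.3 = 121.3 rad/s.
k = m·ω_n² = 242 × 121.3² = 242 × 14710 = 3559000 N/m.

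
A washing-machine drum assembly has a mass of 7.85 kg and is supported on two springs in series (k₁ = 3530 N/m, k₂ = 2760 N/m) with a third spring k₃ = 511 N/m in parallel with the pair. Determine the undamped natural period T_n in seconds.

0.388 s

Series pair: k_s = k₁k₂/(k₁+k₂) = (3530)(2760)/(3530 + 2760) = 1549 N/m. In parallel with k₃: k_eq = 1549 + 511 = 2060 N/m.
ω_n = √(k_eq/m) = √(2060/7.85) = √262.4 = 16.20 rad/s.
T_n = 2π/ω_n = 6.283/16.20 = 0.3879 s.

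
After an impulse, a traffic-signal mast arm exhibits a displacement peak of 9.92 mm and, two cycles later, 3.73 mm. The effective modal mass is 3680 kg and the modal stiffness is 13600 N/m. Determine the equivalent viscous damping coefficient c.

Logarithmic decrement δ = (1/n)·ln(x₀/x_n) = (1/2)·ln(9.92/3.73) = (1/2)·ln(2.660) = 0.4891.
ζ = δ/√(4π² + δ²) = 0.4891/√(39.48 + 0.239) = 0.4891/6.302 = 0.07760.
c = ζ · 2√(km) = 0.07760 × 2√(13600 × 3680) = 0.07760 × 14150 = 1098 N·s/m.

1100 N·s/m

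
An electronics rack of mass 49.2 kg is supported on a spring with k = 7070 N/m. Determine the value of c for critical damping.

c_c = 2√(k·m) = 2√(7070 × 49.2) = 2 × 589.8 = 1180 N·s/m.

1180 N·s/m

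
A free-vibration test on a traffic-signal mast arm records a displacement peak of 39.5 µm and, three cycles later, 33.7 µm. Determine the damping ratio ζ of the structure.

0.00842

Logarithmic decrement δ = (1/n)·ln(x₀/x_n) = (1/3)·ln(39.5/33.7) = (1/3)·ln(1.172) = 0.05293.
ζ = δ/√(4π² + δ²) = 0.05293/√(39.48 + 0.00280) = 0.05293/6.283 = 0.008424.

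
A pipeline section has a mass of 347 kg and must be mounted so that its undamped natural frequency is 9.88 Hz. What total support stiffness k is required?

1340000 N/m

ω_n = 2πf_n = 2π × 9.88 = 62.08 rad/s.
k = m·ω_n² = 347 × 62.08² = 347 × 3854 = 1337000 N/m.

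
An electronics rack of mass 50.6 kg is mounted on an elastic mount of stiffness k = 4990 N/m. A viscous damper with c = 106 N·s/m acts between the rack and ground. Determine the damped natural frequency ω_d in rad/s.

ω_n = √(k/m) = √(4990/50.6) = 9.931 rad/s.
Critical damping c_c = 2√(k·m) = 2√(4990 × 50.6) = 1005 N·s/m, so ζ = c/c_c = 106/1005 = 0.1055.
ω_d = ω_n√(1 − ζ²) = 9.931 × √(1 − 0.0111) = 9.875 rad/s.

9.88 rad/s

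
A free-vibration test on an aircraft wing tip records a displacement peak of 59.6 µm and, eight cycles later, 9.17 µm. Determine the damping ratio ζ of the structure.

0.0372

Logarithmic decrement δ = (1/n)·ln(x₀/x_n) = (1/8)·ln(59.6/9.17) = (1/8)·ln(6.499) = 0.2340.
ζ = δ/√(4π² + δ²) = 0.2340/√(39.48 + 0.0547) = 0.2340/6.288 = 0.03721.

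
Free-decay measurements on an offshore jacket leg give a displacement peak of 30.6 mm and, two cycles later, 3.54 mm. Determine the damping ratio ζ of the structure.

0.169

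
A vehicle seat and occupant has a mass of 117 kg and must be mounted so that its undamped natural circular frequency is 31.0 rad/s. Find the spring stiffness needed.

k = m·ω_n² = 117 × 31.00² = 117 × 961.0 = 112400 N/m.

112000 N/m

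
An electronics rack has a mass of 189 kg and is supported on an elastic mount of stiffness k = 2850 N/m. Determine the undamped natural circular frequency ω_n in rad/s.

3.88 rad/s

ω_n = √(k/m) = √(2850/189) = √15.08 = 3.883 rad/s.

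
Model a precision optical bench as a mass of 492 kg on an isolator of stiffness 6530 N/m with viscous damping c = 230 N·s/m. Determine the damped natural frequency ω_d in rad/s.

3.64 rad/s

ω_n = √(k/m) = √(6530/492) = 3.643 rad/s.
Critical damping c_c = 2√(k·m) = 2√(6530 × 492) = 3585 N·s/m, so ζ = c/c_c = 230/3585 = 0.06416.
ω_d = ω_n√(1 − ζ²) = 3.643 × √(1 − 0.00412) = 3.636 rad/s.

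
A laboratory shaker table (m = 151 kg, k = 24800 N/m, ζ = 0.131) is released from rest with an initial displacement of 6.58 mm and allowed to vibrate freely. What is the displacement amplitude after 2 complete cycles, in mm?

Logarithmic decrement δ = 2πζ/√(1 − ζ²) = 2π × 0.1310/√(1 − 0.0172) = 0.8303.
After n cycles, x_n/x₀ = e^(−nδ), so x_2 = 6.58 × e^(−2 × 0.8303) = 6.58 × 0.1900 = 1.250 mm.

1.25 mm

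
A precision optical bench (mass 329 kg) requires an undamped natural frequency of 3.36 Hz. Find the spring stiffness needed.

ω_n = 2πf_n = 2π × 3.36 = 21.11 rad/s.
k = m·ω_n² = 329 × 21.11² = 329 × 445.7 = 146600 N/m.

147000 N/m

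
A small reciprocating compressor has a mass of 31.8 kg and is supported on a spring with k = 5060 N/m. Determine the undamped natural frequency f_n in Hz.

2.01 Hz

ω_n = √(k/m) = √(5060/31.8) = √159.1 = 12.61 rad/s.
f_n = ω_n/(2π) = 12.61/6.283 = 2.008 Hz.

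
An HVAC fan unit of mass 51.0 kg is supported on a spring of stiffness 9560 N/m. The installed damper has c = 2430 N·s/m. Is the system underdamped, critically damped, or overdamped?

c_c = 2√(k·m) = 1397 N·s/m; ζ = c/c_c = 2430/1397 = 1.74.
Since ζ > 1 the system is overdamped.

overdamped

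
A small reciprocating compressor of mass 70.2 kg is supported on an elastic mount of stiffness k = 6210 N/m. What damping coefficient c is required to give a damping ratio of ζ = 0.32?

c_c = 2√(k·m) = 2√(6210 × 70.2) = 1321 N·s/m.
c = ζ·c_c = 0.32 × 1321 = 422.6 N·s/m.

423 N·s/m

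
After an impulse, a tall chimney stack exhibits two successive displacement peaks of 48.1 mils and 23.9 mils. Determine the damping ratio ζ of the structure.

Logarithmic decrement δ = (1/n)·ln(x₀/x_n) = (1/1)·ln(48.1/23.9) = (1/1)·ln(2.013) = 0.6994.
ζ = δ/√(4π² + δ²) = 0.6994/√(39.48 + 0.489) = 0.6994/6.322 = 0.1106.

0.111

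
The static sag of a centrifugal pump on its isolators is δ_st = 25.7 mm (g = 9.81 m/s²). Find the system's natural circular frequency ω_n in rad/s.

ω_n = √(g/δ_st) = √(9.81/0.0257) = √381.7 = 19.54 rad/s.

19.5 rad/s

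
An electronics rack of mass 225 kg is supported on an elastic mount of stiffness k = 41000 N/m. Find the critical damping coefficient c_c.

6070 N·s/m

c_c = 2√(k·m) = 2√(41000 × 225) = 2 × 3037 = 6075 N·s/m.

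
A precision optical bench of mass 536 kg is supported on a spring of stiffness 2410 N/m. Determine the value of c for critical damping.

c_c = 2√(k·m) = 2√(2410 × 536) = 2 × 1137 = 2273 N·s/m.

2270 N·s/m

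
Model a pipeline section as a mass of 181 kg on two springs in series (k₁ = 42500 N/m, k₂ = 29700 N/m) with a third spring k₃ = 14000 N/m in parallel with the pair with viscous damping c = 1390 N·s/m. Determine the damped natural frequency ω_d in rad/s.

Series pair: k_s = k₁k₂/(k₁+k₂) = (42500)(29700)/(42500 + 29700) = 17480 N/m. In parallel with k₃: k_eq = 17480 + 14000 = 31480 N/m.
ω_n = √(k_eq/m) = √(31480/181) = 13.19 rad/s.
Critical damping c_c = 2√(k_eq·m) = 2√(31480 × 181) = 4774 N·s/m, so ζ = c/c_c = 1390/4774 = 0.2911.
ω_d = ω_n√(1 − ζ²) = 13.19 × √(1 − 0.0848) = 12.62 rad/s.

12.6 rad/s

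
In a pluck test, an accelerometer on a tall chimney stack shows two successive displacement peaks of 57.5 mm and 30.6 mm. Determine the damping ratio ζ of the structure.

0.0999

Logarithmic decrement δ = (1/n)·ln(x₀/x_n) = (1/1)·ln(57.5/30.6) = (1/1)·ln(1.879) = 0.6308.
ζ = δ/√(4π² + δ²) = 0.6308/√(39.48 + 0.398) = 0.6308/6.315 = 0.09989.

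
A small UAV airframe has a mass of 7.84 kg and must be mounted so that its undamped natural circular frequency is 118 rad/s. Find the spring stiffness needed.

k = m·ω_n² = 7.84 × 118.0² = 7.84 × 13920 = 109200 N/m.

109000 N/m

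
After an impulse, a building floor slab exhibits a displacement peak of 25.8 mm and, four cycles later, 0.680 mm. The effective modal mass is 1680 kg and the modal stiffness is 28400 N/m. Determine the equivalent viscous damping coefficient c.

Logarithmic decrement δ = (1/n)·ln(x₀/x_n) = (1/4)·ln(25.8/0.680) = (1/4)·ln(37.94) = 0.9090.
ζ = δ/√(4π² + δ²) = 0.9090/√(39.48 + 0.826) = 0.9090/6.349 = 0.1432.
c = ζ · 2√(km) = 0.1432 × 2√(28400 × 1680) = 0.1432 × 13810 = 1978 N·s/m.

1980 N·s/m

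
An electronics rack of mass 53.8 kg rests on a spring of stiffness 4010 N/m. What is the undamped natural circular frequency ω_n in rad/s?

8.63 rad/s

ω_n = √(k/m) = √(4010/53.8) = √74.54 = 8.633 rad/s.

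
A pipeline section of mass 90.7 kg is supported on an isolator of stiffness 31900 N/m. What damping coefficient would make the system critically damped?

c_c = 2√(k·m) = 2√(31900 × 90.7) = 2 × 1701 = 3402 N·s/m.

3400 N·s/m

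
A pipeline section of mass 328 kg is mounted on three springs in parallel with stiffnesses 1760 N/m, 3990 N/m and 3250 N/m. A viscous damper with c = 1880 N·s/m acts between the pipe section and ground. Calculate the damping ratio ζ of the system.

0.547

Parallel springs add: k_eq = 1760 + 3990 + 3250 = 9000 N/m.
ω_n = √(k_eq/m) = √(9000/328) = 5.238 rad/s.
Critical damping c_c = 2√(k_eq·m) = 2√(9000 × 328) = 3436 N·s/m, so ζ = c/c_c = 1880/3436 = 0.5471.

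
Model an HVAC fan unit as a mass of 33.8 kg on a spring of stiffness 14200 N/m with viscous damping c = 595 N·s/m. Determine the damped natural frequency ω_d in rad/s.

ω_n = √(k/m) = √(14200/33.8) = 20.50 rad/s.
Critical damping c_c = 2√(k·m) = 2√(14200 × 33.8) = 1386 N·s/m, so ζ = c/c_c = 595/1386 = 0.4294.
ω_d = ω_n√(1 − ζ²) = 20.50 × √(1 − 0.184) = 18.51 rad/s.

18.5 rad/s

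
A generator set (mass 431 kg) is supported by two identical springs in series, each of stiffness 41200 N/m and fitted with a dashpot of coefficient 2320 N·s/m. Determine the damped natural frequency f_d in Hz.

Series springs: 1/k_eq = 2/41200, so k_eq = 41200/2 = 20600 N/m.
ω_n = √(k_eq/m) = √(20600/431) = 6.913 rad/s.
Critical damping c_c = 2√(k_eq·m) = 2√(20600 × 431) = 5959 N·s/m, so ζ = c/c_c = 2320/5959 = 0.3893.
ω_d = ω_n√(1 − ζ²) = 6.913 × √(1 − 0.152) = 6.368 rad/s.
f_d = ω_d/(2π) = 1.014 Hz.

1.01 Hz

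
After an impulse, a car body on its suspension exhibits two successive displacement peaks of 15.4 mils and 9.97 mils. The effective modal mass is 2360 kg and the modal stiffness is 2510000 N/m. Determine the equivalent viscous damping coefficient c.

10600 N·s/m

Logarithmic decrement δ = (1/n)·ln(x₀/x_n) = (1/1)·ln(15.4/9.97) = (1/1)·ln(1.545) = 0.4348.
ζ = δ/√(4π² + δ²) = 0.4348/√(39.48 + 0.189) = 0.4348/6.298 = 0.06903.
c = ζ · 2√(km) = 0.06903 × 2√(2510000 × 2360) = 0.06903 × 153900 = 10630 N·s/m.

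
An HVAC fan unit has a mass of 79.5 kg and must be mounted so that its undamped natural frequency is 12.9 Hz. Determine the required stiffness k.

522000 N/m

ω_n = 2πf_n = 2π × 12.9 = 81.05 rad/s.
k = m·ω_n² = 79.5 × 81.05² = 79.5 × 6570 = 522300 N/m.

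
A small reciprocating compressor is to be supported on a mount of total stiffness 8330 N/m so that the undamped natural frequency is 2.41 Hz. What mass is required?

ω_n = 2πf_n = 2π × 2.41 = 15.14 rad/s.
m = k/ω_n² = 8330/15.14² = 8330/229.3 = 36.33 kg.

36.3 kg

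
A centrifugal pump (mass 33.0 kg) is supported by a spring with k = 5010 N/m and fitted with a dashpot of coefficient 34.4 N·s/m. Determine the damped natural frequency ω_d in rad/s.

12.3 rad/s

ω_n = √(k/m) = √(5010/33.0) = 12.32 rad/s.
Critical damping c_c = 2√(k·m) = 2√(5010 × 33.0) = 813.2 N·s/m, so ζ = c/c_c = 34.4/813.2 = 0.04230.
ω_d = ω_n√(1 − ζ²) = 12.32 × √(1 − 0.00179) = 12.31 rad/s.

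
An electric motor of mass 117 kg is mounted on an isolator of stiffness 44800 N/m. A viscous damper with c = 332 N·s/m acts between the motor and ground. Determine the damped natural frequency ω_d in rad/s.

ω_n = √(k/m) = √(44800/117) = 19.57 rad/s.
Critical damping c_c = 2√(k·m) = 2√(44800 × 117) = 4579 N·s/m, so ζ = c/c_c = 332/4579 = 0.07251.
ω_d = ω_n√(1 − ζ²) = 19.57 × √(1 − 0.00526) = 19.52 rad/s.

19.5 rad/s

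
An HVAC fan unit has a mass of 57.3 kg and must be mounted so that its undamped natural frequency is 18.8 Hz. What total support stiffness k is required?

ω_n = 2πf_n = 2π × 18.8 = 118.1 rad/s.
k = m·ω_n² = 57.3 × 118.1² = 57.3 × 13950 = 799500 N/m.

800000 N/m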